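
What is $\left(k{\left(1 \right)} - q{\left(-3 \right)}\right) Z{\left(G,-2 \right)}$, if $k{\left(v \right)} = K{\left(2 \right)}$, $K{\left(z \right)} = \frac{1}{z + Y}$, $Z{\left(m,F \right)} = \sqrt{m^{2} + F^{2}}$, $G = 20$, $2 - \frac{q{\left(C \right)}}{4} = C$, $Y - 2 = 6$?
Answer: $- \frac{199 \sqrt{101}}{5} \approx -399.98$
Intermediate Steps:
$Y = 8$ ($Y = 2 + 6 = 8$)
$q{\left(C \right)} = 8 - 4 C$
$Z{\left(m,F \right)} = \sqrt{F^{2} + m^{2}}$
$K{\left(z \right)} = \frac{1}{8 + z}$ ($K{\left(z \right)} = \frac{1}{z + 8} = \frac{1}{8 + z}$)
$k{\left(v \right)} = \frac{1}{10}$ ($k{\left(v \right)} = \frac{1}{8 + 2} = \frac{1}{10}$)
$\left(k{\left(1 \right)} - q{\left(-3 \right)}\right) Z{\left(G,-2 \right)} = \left(\frac{1}{10} - \left(8 - -12\right)\right) \sqrt{\left(-2\right)^{2} + 20^{2}} = \left(\frac{1}{10} - \left(8 + 12\right)\right) \sqrt{4 + 400} = \left(\frac{1}{10} - 20\right) \sqrt{404} = \left(\frac{1}{10} - 20\right) 2 \sqrt{101} = - \frac{199 \cdot 2 \sqrt{101}}{10} = - \frac{199 \sqrt{101}}{5}$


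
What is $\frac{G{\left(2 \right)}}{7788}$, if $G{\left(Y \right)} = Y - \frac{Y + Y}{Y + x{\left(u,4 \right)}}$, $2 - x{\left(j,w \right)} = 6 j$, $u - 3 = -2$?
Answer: $\frac{1}{1947} \approx 0.00051361$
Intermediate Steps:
$u = 1$ ($u = 3 - 2 = 1$)
$x{\left(j,w \right)} = 2 - 6 j$
$G{\left(Y \right)} = Y - \frac{2 Y}{-4 + Y}$ ($G{\left(Y \right)} = Y - \frac{Y + Y}{Y + \left(2 - 6\right)} = Y - \frac{2 Y}{Y + \left(2 - 6\right)} = Y - \frac{2 Y}{Y - 4} = Y - \frac{2 Y}{-4 + Y}$)
$\frac{G{\left(2 \right)}}{7788} = \frac{2 \frac{1}{-4 + 2} \left(-6 + 2\right)}{7788} = 2 \frac{1}{-2} \left(-4\right) \frac{1}{7788} = 2 \left(- \frac{1}{2}\right) \left(-4\right) \frac{1}{7788} = 4 \cdot \frac{1}{7788} = \frac{1}{1947}$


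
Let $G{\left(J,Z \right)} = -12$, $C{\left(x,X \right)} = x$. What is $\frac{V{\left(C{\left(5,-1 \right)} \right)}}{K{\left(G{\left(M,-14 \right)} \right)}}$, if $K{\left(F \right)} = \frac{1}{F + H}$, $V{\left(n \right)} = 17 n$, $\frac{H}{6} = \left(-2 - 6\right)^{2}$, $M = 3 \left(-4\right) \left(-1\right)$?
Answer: $31620$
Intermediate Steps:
$M = 12$ ($M = \left(-12\right) \left(-1\right) = 12$)
$H = 384$ ($H = 6 \left(-2 - 6\right)^{2} = 6 \left(-8\right)^{2} = 6 \cdot 64 = 384$)
$K{\left(F \right)} = \frac{1}{384 + F}$ ($K{\left(F \right)} = \frac{1}{F + 384} = \frac{1}{384 + F}$)
$\frac{V{\left(C{\left(5,-1 \right)} \right)}}{K{\left(G{\left(M,-14 \right)} \right)}} = \frac{17 \cdot 5}{\frac{1}{384 - 12}} = \frac{85}{\frac{1}{372}} = 85 \frac{1}{\frac{1}{372}} = 85 \cdot 372 = 31620$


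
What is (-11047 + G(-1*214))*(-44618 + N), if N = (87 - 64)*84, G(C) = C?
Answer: 480687046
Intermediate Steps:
N = 1932 (N = 23*84 = 1932)
(-11047 + G(-1*214))*(-44618 + N) = (-11047 - 1*214)*(-44618 + 1932) = (-11047 - 214)*(-42686) = -11261*(-42686) = 480687046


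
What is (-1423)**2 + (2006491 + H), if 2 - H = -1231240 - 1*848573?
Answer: 6111235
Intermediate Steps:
H = 2079815 (H = 2 - (-1231240 - 1*848573) = 2 - (-1231240 - 848573) = 2 - 1*(-2079813) = 2 + 2079813 = 2079815)
(-1423)**2 + (2006491 + H) = (-1423)**2 + (2006491 + 2079815) = 2024929 + 4086306 = 6111235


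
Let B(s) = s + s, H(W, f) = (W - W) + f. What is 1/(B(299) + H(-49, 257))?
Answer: 1/855 ≈ 0.0011696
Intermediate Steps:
H(W, f) = f (H(W, f) = 0 + f = f)
B(s) = 2*s
1/(B(299) + H(-49, 257)) = 1/(2*299 + 257) = 1/(598 + 257) = 1/855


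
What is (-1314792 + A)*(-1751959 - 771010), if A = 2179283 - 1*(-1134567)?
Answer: -5043561363202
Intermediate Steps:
A = 3313850 (A = 2179283 + 1134567 = 3313850)
(-1314792 + A)*(-1751959 - 771010) = (-1314792 + 3313850)*(-1751959 - 771010) = 1999058*(-2522969) = -5043561363202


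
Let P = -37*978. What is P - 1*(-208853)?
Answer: 172667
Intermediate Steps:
P = -36186
P - 1*(-208853) = -36186 - 1*(-208853) = -36186 + 208853 = 172667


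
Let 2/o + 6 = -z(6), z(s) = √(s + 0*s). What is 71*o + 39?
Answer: 53/5 + 71*√6/15 ≈ 22.194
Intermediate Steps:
z(s) = √s (z(s) = √(s + 0) = √s)
o = 2/(-6 - √6) ≈ -0.23670
71*o + 39 = 71*(-⅖ + √6/15) + 39 = (-142/5 + 71*√6/15) + 39 = 53/5 + 71*√6/15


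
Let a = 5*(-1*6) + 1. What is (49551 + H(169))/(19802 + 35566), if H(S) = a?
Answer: 24761/27684 ≈ 0.89442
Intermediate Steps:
a = -29 (a = 5*(-6) + 1 = -30 + 1 = -29)
H(S) = -29
(49551 + H(169))/(19802 + 35566) = (49551 - 29)/(19802 + 35566) = 49522/55368 = 49522*(1/55368) = 24761/27684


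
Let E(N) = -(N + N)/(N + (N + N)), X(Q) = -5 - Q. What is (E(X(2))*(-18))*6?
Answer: 72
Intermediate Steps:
E(N) = -⅔ (E(N) = -2*N/(N + 2*N) = -2*N/(3*N) = -2*N*1/(3*N) = -1*⅔ = -⅔)
(E(X(2))*(-18))*6 = -⅔*(-18)*6 = 12*6 = 72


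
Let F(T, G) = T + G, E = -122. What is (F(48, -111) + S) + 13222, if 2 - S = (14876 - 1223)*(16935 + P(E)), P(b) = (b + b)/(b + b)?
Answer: -231214047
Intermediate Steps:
P(b) = 1 (P(b) = (2*b)/((2*b)) = (2*b)*(1/(2*b)) = 1)
S = -231227206 (S = 2 - (14876 - 1223)*(16935 + 1) = 2 - 13653*16936 = 2 - 1*231227208 = 2 - 231227208 = -231227206)
F(T, G) = G + T
(F(48, -111) + S) + 13222 = ((-111 + 48) - 231227206) + 13222 = (-63 - 231227206) + 13222 = -231227269 + 13222 = -231214047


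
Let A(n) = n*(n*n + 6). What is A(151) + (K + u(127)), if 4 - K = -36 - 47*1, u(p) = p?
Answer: 3444071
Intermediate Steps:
A(n) = n*(6 + n²) (A(n) = n*(n² + 6) = n*(6 + n²))
K = 87 (K = 4 - (-36 - 47*1) = 4 - (-36 - 47) = 4 - 1*(-83) = 4 + 83 = 87)
A(151) + (K + u(127)) = 151*(6 + 151²) + (87 + 127) = 151*(6 + 22801) + 214 = 151*22807 + 214 = 3443857 + 214 = 3444071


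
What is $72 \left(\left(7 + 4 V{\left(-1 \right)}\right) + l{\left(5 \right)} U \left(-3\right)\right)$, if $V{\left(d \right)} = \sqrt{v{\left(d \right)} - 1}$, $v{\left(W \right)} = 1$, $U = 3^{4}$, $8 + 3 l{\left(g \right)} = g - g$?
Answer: $47160$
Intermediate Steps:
$l{\left(g \right)} = - \frac{8}{3}$ ($l{\left(g \right)} = - \frac{8}{3} + \frac{g - g}{3} = - \frac{8}{3} + \frac{1}{3} \cdot 0 = - \frac{8}{3} + 0 = - \frac{8}{3}$)
$U = 81$
$V{\left(d \right)} = 0$ ($V{\left(d \right)} = \sqrt{1 - 1} = \sqrt{0} = 0$)
$72 \left(\left(7 + 4 V{\left(-1 \right)}\right) + l{\left(5 \right)} U \left(-3\right)\right) = 72 \left(\left(7 + 4 \cdot 0\right) + \left(- \frac{8}{3}\right) 81 \left(-3\right)\right) = 72 \left(\left(7 + 0\right) - -648\right) = 72 \left(7 + 648\right) = 72 \cdot 655 = 47160$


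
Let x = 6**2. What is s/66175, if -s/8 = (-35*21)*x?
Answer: 42336/13235 ≈ 3.1988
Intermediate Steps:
x = 36
s = 211680 (s = -8*(-35*21)*36 = -(-5880)*36 = -8*(-26460) = 211680)
s/66175 = 211680/66175 = 211680*(1/66175) = 42336/13235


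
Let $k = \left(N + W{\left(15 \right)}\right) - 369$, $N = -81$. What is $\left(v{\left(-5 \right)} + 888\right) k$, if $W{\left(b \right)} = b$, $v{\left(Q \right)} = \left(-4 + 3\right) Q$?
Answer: $-388455$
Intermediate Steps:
$v{\left(Q \right)} = - Q$
$k = -435$ ($k = \left(-81 + 15\right) - 369 = -66 - 369 = -435$)
$\left(v{\left(-5 \right)} + 888\right) k = \left(\left(-1\right) \left(-5\right) + 888\right) \left(-435\right) = \left(5 + 888\right) \left(-435\right) = 893 \left(-435\right) = -388455$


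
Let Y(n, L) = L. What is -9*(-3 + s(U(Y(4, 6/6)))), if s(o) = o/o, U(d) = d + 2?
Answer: 18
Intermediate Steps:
U(d) = 2 + d
s(o) = 1
-9*(-3 + s(U(Y(4, 6/6)))) = -9*(-3 + 1) = -9*(-2) = 18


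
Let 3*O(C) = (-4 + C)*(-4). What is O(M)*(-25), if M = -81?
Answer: -8500/3 ≈ -2833.3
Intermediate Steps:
O(C) = 16/3 - 4*C/3 (O(C) = ((-4 + C)*(-4))/3 = (16 - 4*C)/3 = 16/3 - 4*C/3)
O(M)*(-25) = (16/3 - 4/3*(-81))*(-25) = (16/3 + 108)*(-25) = (340/3)*(-25) = -8500/3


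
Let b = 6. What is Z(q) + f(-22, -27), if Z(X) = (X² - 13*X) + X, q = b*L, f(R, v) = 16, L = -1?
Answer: 124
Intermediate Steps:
q = -6 (q = 6*(-1) = -6)
Z(X) = X² - 12*X
Z(q) + f(-22, -27) = -6*(-12 - 6) + 16 = -6*(-18) + 16 = 108 + 16 = 124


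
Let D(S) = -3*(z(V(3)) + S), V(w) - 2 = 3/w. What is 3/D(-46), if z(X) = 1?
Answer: 1/45 ≈ 0.022222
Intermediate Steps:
V(w) = 2 + 3/w
D(S) = -3 - 3*S (D(S) = -3*(1 + S) = -3 - 3*S)
3/D(-46) = 3/(-3 - 3*(-46)) = 3/(-3 + 138) = 3/135 = 3*(1/135) = 1/45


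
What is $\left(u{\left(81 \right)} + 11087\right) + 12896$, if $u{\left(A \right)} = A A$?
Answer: $30544$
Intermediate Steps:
$u{\left(A \right)} = A^{2}$
$\left(u{\left(81 \right)} + 11087\right) + 12896 = \left(81^{2} + 11087\right) + 12896 = \left(6561 + 11087\right) + 12896 = 17648 + 12896 = 30544$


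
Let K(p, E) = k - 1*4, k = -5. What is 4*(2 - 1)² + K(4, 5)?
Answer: -5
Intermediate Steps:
K(p, E) = -9 (K(p, E) = -5 - 1*4 = -5 - 4 = -9)
4*(2 - 1)² + K(4, 5) = 4*(2 - 1)² - 9 = 4*1² - 9 = 4*1 - 9 = 4 - 9 = -5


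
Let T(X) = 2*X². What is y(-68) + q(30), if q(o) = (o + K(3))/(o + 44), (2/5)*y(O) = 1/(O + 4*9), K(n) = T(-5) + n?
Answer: 2471/2368 ≈ 1.0435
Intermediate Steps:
K(n) = 50 + n (K(n) = 2*(-5)² + n = 2*25 + n = 50 + n)
y(O) = 5/(2*(36 + O)) (y(O) = 5/(2*(O + 4*9)) = 5/(2*(O + 36)) = 5/(2*(36 + O)))
q(o) = (53 + o)/(44 + o) (q(o) = (o + (50 + 3))/(o + 44) = (o + 53)/(44 + o) = (53 + o)/(44 + o))
y(-68) + q(30) = 5/(2*(36 - 68)) + (53 + 30)/(44 + 30) = (5/2)/(-32) + 83/74 = (5/2)*(-1/32) + (1/74)*83 = -5/64 + 83/74 = 2471/2368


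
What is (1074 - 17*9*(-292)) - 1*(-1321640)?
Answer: 1367390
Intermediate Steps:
(1074 - 17*9*(-292)) - 1*(-1321640) = (1074 - 153*(-292)) + 1321640 = (1074 + 44676) + 1321640 = 45750 + 1321640 = 1367390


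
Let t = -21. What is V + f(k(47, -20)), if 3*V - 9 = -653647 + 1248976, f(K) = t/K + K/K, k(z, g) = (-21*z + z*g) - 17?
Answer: 128593663/648 ≈ 1.9845e+5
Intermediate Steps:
k(z, g) = -17 - 21*z + g*z (k(z, g) = (-21*z + g*z) - 17 = -17 - 21*z + g*z)
f(K) = 1 - 21/K (f(K) = -21/K + K/K = -21/K + 1 = 1 - 21/K)
V = 198446 (V = 3 + (-653647 + 1248976)/3 = 3 + (⅓)*595329 = 3 + 198443 = 198446)
V + f(k(47, -20)) = 198446 + (-21 + (-17 - 21*47 - 20*47))/(-17 - 21*47 - 20*47) = 198446 + (-21 + (-17 - 987 - 940))/(-17 - 987 - 940) = 198446 + (-21 - 1944)/(-1944) = 198446 - 1/1944*(-1965) = 198446 + 655/648 = 128593663/648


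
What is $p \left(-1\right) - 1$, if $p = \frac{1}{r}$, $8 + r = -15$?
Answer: $- \frac{22}{23} \approx -0.95652$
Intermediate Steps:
$r = -23$ ($r = -8 - 15 = -23$)
$p = - \frac{1}{23}$ ($p = \frac{1}{-23} = - \frac{1}{23} \approx -0.043478$)
$p \left(-1\right) - 1 = \left(- \frac{1}{23}\right) \left(-1\right) - 1 = \frac{1}{23} - 1 = - \frac{22}{23}$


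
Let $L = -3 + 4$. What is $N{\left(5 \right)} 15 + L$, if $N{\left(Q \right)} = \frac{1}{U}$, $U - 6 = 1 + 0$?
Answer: $\frac{22}{7} \approx 3.1429$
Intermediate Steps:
$U = 7$ ($U = 6 + \left(1 + 0\right) = 6 + 1 = 7$)
$L = 1$
$N{\left(Q \right)} = \frac{1}{7}$
$N{\left(5 \right)} 15 + L = \frac{1}{7} \cdot 15 + 1 = \frac{15}{7} + 1 = \frac{22}{7}$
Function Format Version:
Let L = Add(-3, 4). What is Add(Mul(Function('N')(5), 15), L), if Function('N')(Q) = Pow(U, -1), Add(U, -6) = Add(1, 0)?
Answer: Rational(22, 7) ≈ 3.1429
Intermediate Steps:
U = 7 (U = Add(6, Add(1, 0)) = Add(6, 1) = 7)
L = 1
Function('N')(Q) = Rational(1, 7) (Function('N')(Q) = Pow(7, -1) = Rational(1, 7))
Add(Mul(Function('N')(5), 15), L) = Add(Mul(Rational(1, 7), 15), 1) = Add(Rational(15, 7), 1) = Rational(22, 7)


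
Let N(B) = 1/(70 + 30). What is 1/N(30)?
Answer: 100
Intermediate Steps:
N(B) = 1/100
1/N(30) = 1/(1/100) = 100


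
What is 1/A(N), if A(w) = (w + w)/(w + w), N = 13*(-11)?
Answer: 1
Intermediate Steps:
N = -143
A(w) = 1 (A(w) = (2*w)/((2*w)) = (2*w)*(1/(2*w)) = 1)
1/A(N) = 1/1 = 1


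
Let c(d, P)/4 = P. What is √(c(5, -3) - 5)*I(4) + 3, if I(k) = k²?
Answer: 3 + 16*I*√17 ≈ 3.0 + 65.97*I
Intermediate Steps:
c(d, P) = 4*P
√(c(5, -3) - 5)*I(4) + 3 = √(4*(-3) - 5)*4² + 3 = √(-12 - 5)*16 + 3 = √(-17)*16 + 3 = (I*√17)*16 + 3 = 16*I*√17 + 3 = 3 + 16*I*√17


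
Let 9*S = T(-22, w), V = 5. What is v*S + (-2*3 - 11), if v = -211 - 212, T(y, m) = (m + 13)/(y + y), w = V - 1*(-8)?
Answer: 237/22 ≈ 10.773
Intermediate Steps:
w = 13 (w = 5 - 1*(-8) = 5 + 8 = 13)
T(y, m) = (13 + m)/(2*y) (T(y, m) = (13 + m)/((2*y)) = (13 + m)*(1/(2*y)) = (13 + m)/(2*y))
S = -13/198 (S = ((1/2)*(13 + 13)/(-22))/9 = ((1/2)*(-1/22)*26)/9 = (1/9)*(-13/22) = -13/198 ≈ -0.065657)
v = -423
v*S + (-2*3 - 11) = -423*(-13/198) + (-2*3 - 11) = 611/22 + (-6 - 11) = 611/22 - 17 = 237/22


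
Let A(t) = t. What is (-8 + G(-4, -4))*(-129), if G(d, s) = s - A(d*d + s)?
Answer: 3096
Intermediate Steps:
G(d, s) = -d² (G(d, s) = s - (d*d + s) = s - (d² + s) = s - (s + d²) = s + (-s - d²) = -d²)
(-8 + G(-4, -4))*(-129) = (-8 - 1*(-4)²)*(-129) = (-8 - 1*16)*(-129) = (-8 - 16)*(-129) = -24*(-129) = 3096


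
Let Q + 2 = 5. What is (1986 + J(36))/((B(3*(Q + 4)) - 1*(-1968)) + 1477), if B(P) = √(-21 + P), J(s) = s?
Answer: 2022/3445 ≈ 0.58694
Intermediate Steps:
Q = 3 (Q = -2 + 5 = 3)
(1986 + J(36))/((B(3*(Q + 4)) - 1*(-1968)) + 1477) = (1986 + 36)/((√(-21 + 3*(3 + 4)) - 1*(-1968)) + 1477) = 2022/((√(-21 + 3*7) + 1968) + 1477) = 2022/((√(-21 + 21) + 1968) + 1477) = 2022/((√0 + 1968) + 1477) = 2022/((0 + 1968) + 1477) = 2022/(1968 + 1477) = 2022/3445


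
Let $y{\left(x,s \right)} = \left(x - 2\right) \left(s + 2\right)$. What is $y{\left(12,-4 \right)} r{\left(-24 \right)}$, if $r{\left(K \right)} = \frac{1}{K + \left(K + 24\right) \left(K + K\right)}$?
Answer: $\frac{5}{6} \approx 0.83333$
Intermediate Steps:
$y{\left(x,s \right)} = \left(-2 + x\right) \left(2 + s\right)$
$r{\left(K \right)} = \frac{1}{K + 2 K \left(24 + K\right)}$ ($r{\left(K \right)} = \frac{1}{K + \left(24 + K\right) 2 K} = \frac{1}{K + 2 K \left(24 + K\right)}$)
$y{\left(12,-4 \right)} r{\left(-24 \right)} = \left(-4 - -8 + 2 \cdot 12 - 48\right) \frac{1}{\left(-24\right) \left(49 + 2 \left(-24\right)\right)} = \left(-4 + 8 + 24 - 48\right) \left(- \frac{1}{24 \left(49 - 48\right)}\right) = - 20 \left(- \frac{1}{24 \cdot 1}\right) = - 20 \left(\left(- \frac{1}{24}\right) 1\right) = \left(-20\right) \left(- \frac{1}{24}\right) = \frac{5}{6}$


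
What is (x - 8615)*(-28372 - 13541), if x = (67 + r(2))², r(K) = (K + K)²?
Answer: 72341838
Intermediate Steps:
r(K) = 4*K² (r(K) = (2*K)² = 4*K²)
x = 6889 (x = (67 + 4*2²)² = (67 + 4*4)² = (67 + 16)² = 83² = 6889)
(x - 8615)*(-28372 - 13541) = (6889 - 8615)*(-28372 - 13541) = -1726*(-41913) = 72341838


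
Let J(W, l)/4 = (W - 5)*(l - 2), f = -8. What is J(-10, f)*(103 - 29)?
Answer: 44400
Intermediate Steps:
J(W, l) = 4*(-5 + W)*(-2 + l) (J(W, l) = 4*((W - 5)*(l - 2)) = 4*((-5 + W)*(-2 + l)) = 4*(-5 + W)*(-2 + l))
J(-10, f)*(103 - 29) = (40 - 20*(-8) - 8*(-10) + 4*(-10)*(-8))*(103 - 29) = (40 + 160 + 80 + 320)*74 = 600*74 = 44400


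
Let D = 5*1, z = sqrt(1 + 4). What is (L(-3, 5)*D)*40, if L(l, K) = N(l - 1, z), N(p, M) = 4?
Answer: 800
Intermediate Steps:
z = sqrt(5) ≈ 2.2361
D = 5
L(l, K) = 4
(L(-3, 5)*D)*40 = (4*5)*40 = 20*40 = 800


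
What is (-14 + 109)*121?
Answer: 11495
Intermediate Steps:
(-14 + 109)*121 = 95*121 = 11495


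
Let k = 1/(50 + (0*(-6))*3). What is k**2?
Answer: 1/2500 ≈ 0.00040000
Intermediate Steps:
k = 1/50 (k = 1/(50 + 0*3) = 1/(50 + 0) = 1/50 ≈ 0.020000)
k**2 = (1/50)**2 = 1/2500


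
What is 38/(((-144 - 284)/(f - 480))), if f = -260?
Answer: 7030/107 ≈ 65.701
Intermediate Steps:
38/(((-144 - 284)/(f - 480))) = 38/(((-144 - 284)/(-260 - 480))) = 38/((-428/(-740))) = 38/((-428*(-1/740))) = 38/(107/185) = 38*(185/107) = 7030/107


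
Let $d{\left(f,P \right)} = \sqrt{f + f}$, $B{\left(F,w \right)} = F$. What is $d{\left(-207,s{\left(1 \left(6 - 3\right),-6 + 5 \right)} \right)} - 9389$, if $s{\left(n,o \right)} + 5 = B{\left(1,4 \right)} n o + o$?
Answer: $-9389 + 3 i \sqrt{46} \approx -9389.0 + 20.347 i$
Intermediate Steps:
$s{\left(n,o \right)} = -5 + o + n o$ ($s{\left(n,o \right)} = -5 + \left(1 n o + o\right) = -5 + \left(n o + o\right) = -5 + \left(o + n o\right) = -5 + o + n o$)
$d{\left(f,P \right)} = \sqrt{2} \sqrt{f}$ ($d{\left(f,P \right)} = \sqrt{2 f} = \sqrt{2} \sqrt{f}$)
$d{\left(-207,s{\left(1 \left(6 - 3\right),-6 + 5 \right)} \right)} - 9389 = \sqrt{2} \sqrt{-207} - 9389 = \sqrt{2} \cdot 3 i \sqrt{23} - 9389 = 3 i \sqrt{46} - 9389 = -9389 + 3 i \sqrt{46}$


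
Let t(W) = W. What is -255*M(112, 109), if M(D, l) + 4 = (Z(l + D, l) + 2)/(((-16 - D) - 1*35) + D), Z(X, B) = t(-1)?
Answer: 1025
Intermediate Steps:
Z(X, B) = -1
M(D, l) = -205/51 (M(D, l) = -4 + (-1 + 2)/(((-16 - D) - 1*35) + D) = -4 + 1/(((-16 - D) - 35) + D) = -4 + 1/((-51 - D) + D) = -4 + 1/(-51) = -4 + 1*(-1/51) = -4 - 1/51 = -205/51)
-255*M(112, 109) = -255*(-205/51) = 1025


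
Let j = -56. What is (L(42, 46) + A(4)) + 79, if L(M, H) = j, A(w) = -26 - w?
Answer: -7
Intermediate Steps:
L(M, H) = -56
(L(42, 46) + A(4)) + 79 = (-56 + (-26 - 1*4)) + 79 = (-56 + (-26 - 4)) + 79 = (-56 - 30) + 79 = -86 + 79 = -7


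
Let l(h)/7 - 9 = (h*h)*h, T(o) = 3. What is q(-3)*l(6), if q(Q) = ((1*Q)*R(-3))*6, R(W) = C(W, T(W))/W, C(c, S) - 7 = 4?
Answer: 103950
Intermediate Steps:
C(c, S) = 11 (C(c, S) = 7 + 4 = 11)
l(h) = 63 + 7*h**3 (l(h) = 63 + 7*((h*h)*h) = 63 + 7*(h**2*h) = 63 + 7*h**3)
R(W) = 11/W
q(Q) = -22*Q (q(Q) = ((1*Q)*(11/(-3)))*6 = (Q*(11*(-1/3)))*6 = (Q*(-11/3))*6 = -11*Q/3*6 = -22*Q)
q(-3)*l(6) = (-22*(-3))*(63 + 7*6**3) = 66*(63 + 7*216) = 66*(63 + 1512) = 66*1575 = 103950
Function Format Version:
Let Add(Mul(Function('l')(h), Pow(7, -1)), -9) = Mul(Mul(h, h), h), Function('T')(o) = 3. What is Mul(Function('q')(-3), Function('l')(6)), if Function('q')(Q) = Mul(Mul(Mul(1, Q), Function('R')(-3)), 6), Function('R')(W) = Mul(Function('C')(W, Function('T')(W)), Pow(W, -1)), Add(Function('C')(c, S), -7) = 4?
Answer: 103950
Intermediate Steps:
Function('C')(c, S) = 11 (Function('C')(c, S) = Add(7, 4) = 11)
Function('l')(h) = Add(63, Mul(7, Pow(h, 3))) (Function('l')(h) = Add(63, Mul(7, Mul(Mul(h, h), h))) = Add(63, Mul(7, Mul(Pow(h, 2), h))) = Add(63, Mul(7, Pow(h, 3))))
Function('R')(W) = Mul(11, Pow(W, -1))
Function('q')(Q) = Mul(-22, Q) (Function('q')(Q) = Mul(Mul(Mul(1, Q), Mul(11, Pow(-3, -1))), 6) = Mul(Mul(Q, Mul(11, Rational(-1, 3))), 6) = Mul(Mul(Q, Rational(-11, 3)), 6) = Mul(Mul(Rational(-11, 3), Q), 6) = Mul(-22, Q))
Mul(Function('q')(-3), Function('l')(6)) = Mul(Mul(-22, -3), Add(63, Mul(7, Pow(6, 3)))) = Mul(66, Add(63, Mul(7, 216))) = Mul(66, Add(63, 1512)) = Mul(66, 1575) = 103950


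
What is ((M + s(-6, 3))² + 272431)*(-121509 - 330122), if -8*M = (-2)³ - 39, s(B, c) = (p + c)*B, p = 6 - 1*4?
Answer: -7891273040623/64 ≈ -1.2330e+11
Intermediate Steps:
p = 2 (p = 6 - 4 = 2)
s(B, c) = B*(2 + c) (s(B, c) = (2 + c)*B = B*(2 + c))
M = 47/8 (M = -((-2)³ - 39)/8 = -(-8 - 39)/8 = -⅛*(-47) = 47/8 ≈ 5.8750)
((M + s(-6, 3))² + 272431)*(-121509 - 330122) = ((47/8 - 6*(2 + 3))² + 272431)*(-121509 - 330122) = ((47/8 - 6*5)² + 272431)*(-451631) = ((47/8 - 30)² + 272431)*(-451631) = ((-193/8)² + 272431)*(-451631) = (37249/64 + 272431)*(-451631) = (17472833/64)*(-451631) = -7891273040623/64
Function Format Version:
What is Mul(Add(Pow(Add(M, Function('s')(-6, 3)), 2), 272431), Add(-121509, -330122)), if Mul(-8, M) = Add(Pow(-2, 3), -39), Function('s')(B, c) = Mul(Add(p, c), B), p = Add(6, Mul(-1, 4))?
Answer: Rational(-7891273040623, 64) ≈ -1.2330e+11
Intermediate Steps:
p = 2 (p = Add(6, -4) = 2)
Function('s')(B, c) = Mul(B, Add(2, c)) (Function('s')(B, c) = Mul(Add(2, c), B) = Mul(B, Add(2, c)))
M = Rational(47, 8) (M = Mul(Rational(-1, 8), Add(Pow(-2, 3), -39)) = Mul(Rational(-1, 8), Add(-8, -39)) = Mul(Rational(-1, 8), -47) = Rational(47, 8) ≈ 5.8750)
Mul(Add(Pow(Add(M, Function('s')(-6, 3)), 2), 272431), Add(-121509, -330122)) = Mul(Add(Pow(Add(Rational(47, 8), Mul(-6, Add(2, 3))), 2), 272431), Add(-121509, -330122)) = Mul(Add(Pow(Add(Rational(47, 8), Mul(-6, 5)), 2), 272431), -451631) = Mul(Add(Pow(Add(Rational(47, 8), -30), 2), 272431), -451631) = Mul(Add(Pow(Rational(-193, 8), 2), 272431), -451631) = Mul(Add(Rational(37249, 64), 272431), -451631) = Mul(Rational(17472833, 64), -451631) = Rational(-7891273040623, 64)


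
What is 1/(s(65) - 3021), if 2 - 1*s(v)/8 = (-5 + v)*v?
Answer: -1/34205 ≈ -2.9235e-5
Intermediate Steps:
s(v) = 16 - 8*v*(-5 + v) (s(v) = 16 - 8*(-5 + v)*v = 16 - 8*v*(-5 + v))
1/(s(65) - 3021) = 1/((16 - 8*65² + 40*65) - 3021) = 1/((16 - 8*4225 + 2600) - 3021) = 1/((16 - 33800 + 2600) - 3021) = 1/(-31184 - 3021) = 1/(-34205) = -1/34205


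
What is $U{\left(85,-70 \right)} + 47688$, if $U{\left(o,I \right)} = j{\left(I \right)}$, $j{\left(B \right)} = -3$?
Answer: $47685$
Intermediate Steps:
$U{\left(o,I \right)} = -3$
$U{\left(85,-70 \right)} + 47688 = -3 + 47688 = 47685$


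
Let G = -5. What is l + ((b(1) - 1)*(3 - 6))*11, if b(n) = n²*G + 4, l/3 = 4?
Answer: 78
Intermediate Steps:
l = 12 (l = 3*4 = 12)
b(n) = 4 - 5*n² (b(n) = n²*(-5) + 4 = -5*n² + 4 = 4 - 5*n²)
l + ((b(1) - 1)*(3 - 6))*11 = 12 + (((4 - 5*1²) - 1)*(3 - 6))*11 = 12 + (((4 - 5*1) - 1)*(-3))*11 = 12 + (((4 - 5) - 1)*(-3))*11 = 12 + ((-1 - 1)*(-3))*11 = 12 - 2*(-3)*11 = 12 + 6*11 = 12 + 66 = 78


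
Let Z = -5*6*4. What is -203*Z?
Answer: 24360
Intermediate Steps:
Z = -120 (Z = -30*4 = -120)
-203*Z = -203*(-120) = 24360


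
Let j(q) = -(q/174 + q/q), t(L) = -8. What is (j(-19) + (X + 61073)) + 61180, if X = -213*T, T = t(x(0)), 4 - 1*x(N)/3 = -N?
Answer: 21568363/174 ≈ 1.2396e+5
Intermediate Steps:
x(N) = 12 + 3*N (x(N) = 12 - (-3)*N = 12 + 3*N)
T = -8
j(q) = -1 - q/174 (j(q) = -(q*(1/174) + 1) = -(q/174 + 1) = -(1 + q/174) = -1 - q/174)
X = 1704 (X = -213*(-8) = 1704)
(j(-19) + (X + 61073)) + 61180 = ((-1 - 1/174*(-19)) + (1704 + 61073)) + 61180 = ((-1 + 19/174) + 62777) + 61180 = (-155/174 + 62777) + 61180 = 10923043/174 + 61180 = 21568363/174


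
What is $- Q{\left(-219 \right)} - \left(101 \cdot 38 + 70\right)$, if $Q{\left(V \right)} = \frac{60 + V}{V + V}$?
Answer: $- \frac{570621}{146} \approx -3908.4$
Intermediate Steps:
$Q{\left(V \right)} = \frac{60 + V}{2 V}$
$- Q{\left(-219 \right)} - \left(101 \cdot 38 + 70\right) = - \frac{60 - 219}{2 \left(-219\right)} - \left(101 \cdot 38 + 70\right) = - \frac{\left(-1\right) \left(-159\right)}{2 \cdot 219} - \left(3838 + 70\right) = \left(-1\right) \frac{53}{146} - 3908 = - \frac{53}{146} - 3908 = - \frac{570621}{146}$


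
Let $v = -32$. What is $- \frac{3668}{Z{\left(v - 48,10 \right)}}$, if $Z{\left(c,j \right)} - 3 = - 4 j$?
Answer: $\frac{3668}{37} \approx 99.135$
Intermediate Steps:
$Z{\left(c,j \right)} = 3 - 4 j$
$- \frac{3668}{Z{\left(v - 48,10 \right)}} = - \frac{3668}{3 - 40} = - \frac{3668}{-37} = \left(-3668\right) \left(- \frac{1}{37}\right) = \frac{3668}{37}$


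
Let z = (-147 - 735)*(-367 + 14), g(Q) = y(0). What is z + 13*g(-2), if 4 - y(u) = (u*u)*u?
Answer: 311398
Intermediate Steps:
y(u) = 4 - u³ (y(u) = 4 - u*u*u = 4 - u²*u = 4 - u³)
g(Q) = 4 (g(Q) = 4 - 1*0³ = 4 - 1*0 = 4 + 0 = 4)
z = 311346 (z = -882*(-353) = 311346)
z + 13*g(-2) = 311346 + 13*4 = 311346 + 52 = 311398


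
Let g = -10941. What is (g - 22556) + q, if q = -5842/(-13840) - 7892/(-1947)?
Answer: -451252820453/13473240 ≈ -33493.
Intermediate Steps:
q = 60299827/13473240 (q = -5842*(-1/13840) - 7892*(-1/1947) = 2921/6920 + 7892/1947 = 60299827/13473240 ≈ 4.4755)
(g - 22556) + q = (-10941 - 22556) + 60299827/13473240 = -33497 + 60299827/13473240 = -451252820453/13473240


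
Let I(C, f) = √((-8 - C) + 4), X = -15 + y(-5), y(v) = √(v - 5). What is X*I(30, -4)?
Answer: I*√34*(-15 + I*√10) ≈ -18.439 - 87.464*I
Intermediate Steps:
y(v) = √(-5 + v)
X = -15 + I*√10 (X = -15 + √(-5 - 5) = -15 + √(-10) = -15 + I*√10 ≈ -15.0 + 3.1623*I)
I(C, f) = √(-4 - C)
X*I(30, -4) = (-15 + I*√10)*√(-4 - 1*30) = (-15 + I*√10)*√(-4 - 30) = (-15 + I*√10)*√(-34) = (-15 + I*√10)*(I*√34) = I*√34*(-15 + I*√10)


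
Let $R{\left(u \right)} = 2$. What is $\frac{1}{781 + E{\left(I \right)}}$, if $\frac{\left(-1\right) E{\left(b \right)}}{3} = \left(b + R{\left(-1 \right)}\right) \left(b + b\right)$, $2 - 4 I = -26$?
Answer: $\frac{1}{403} \approx 0.0024814$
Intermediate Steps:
$I = 7$ ($I = \frac{1}{2} - - \frac{13}{2} = \frac{1}{2} + \frac{13}{2} = 7$)
$E{\left(b \right)} = - 6 b \left(2 + b\right)$ ($E{\left(b \right)} = - 3 \left(b + 2\right) \left(b + b\right) = - 3 \left(2 + b\right) 2 b = - 3 \cdot 2 b \left(2 + b\right) = - 6 b \left(2 + b\right)$)
$\frac{1}{781 + E{\left(I \right)}} = \frac{1}{781 - 42 \left(2 + 7\right)} = \frac{1}{781 - 42 \cdot 9} = \frac{1}{781 - 378} = \frac{1}{403}$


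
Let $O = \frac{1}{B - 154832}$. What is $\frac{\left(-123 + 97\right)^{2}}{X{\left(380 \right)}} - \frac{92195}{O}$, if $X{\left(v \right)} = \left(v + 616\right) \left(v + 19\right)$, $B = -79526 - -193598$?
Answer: $\frac{373347963538369}{99351} \approx 3.7579 \cdot 10^{9}$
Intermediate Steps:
$B = 114072$ ($B = -79526 + 193598 = 114072$)
$X{\left(v \right)} = \left(19 + v\right) \left(616 + v\right)$ ($X{\left(v \right)} = \left(616 + v\right) \left(19 + v\right) = \left(19 + v\right) \left(616 + v\right)$)
$O = - \frac{1}{40760}$ ($O = \frac{1}{114072 - 154832} = \frac{1}{-40760} = - \frac{1}{40760} \approx -2.4534 \cdot 10^{-5}$)
$\frac{\left(-123 + 97\right)^{2}}{X{\left(380 \right)}} - \frac{92195}{O} = \frac{\left(-123 + 97\right)^{2}}{11704 + 380^{2} + 635 \cdot 380} - \frac{92195}{- \frac{1}{40760}} = \frac{\left(-26\right)^{2}}{11704 + 144400 + 241300} - -3757868200 = \frac{676}{397404} + 3757868200 = 676 \cdot \frac{1}{397404} + 3757868200 = \frac{169}{99351} + 3757868200 = \frac{373347963538369}{99351}$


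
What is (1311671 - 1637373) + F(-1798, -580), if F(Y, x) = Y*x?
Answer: 717138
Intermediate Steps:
(1311671 - 1637373) + F(-1798, -580) = (1311671 - 1637373) - 1798*(-580) = -325702 + 1042840 = 717138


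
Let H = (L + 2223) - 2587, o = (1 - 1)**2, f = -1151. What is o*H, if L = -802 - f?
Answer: 0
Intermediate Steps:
L = 349 (L = -802 - 1*(-1151) = -802 + 1151 = 349)
o = 0 (o = 0**2 = 0)
H = -15 (H = (349 + 2223) - 2587 = 2572 - 2587 = -15)
o*H = 0*(-15) = 0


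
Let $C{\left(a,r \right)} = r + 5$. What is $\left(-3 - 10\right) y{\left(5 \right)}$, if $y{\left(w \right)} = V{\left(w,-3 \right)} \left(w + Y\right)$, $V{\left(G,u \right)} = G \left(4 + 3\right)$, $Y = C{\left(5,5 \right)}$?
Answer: $-6825$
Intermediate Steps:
$C{\left(a,r \right)} = 5 + r$
$Y = 10$ ($Y = 5 + 5 = 10$)
$V{\left(G,u \right)} = 7 G$ ($V{\left(G,u \right)} = G 7 = 7 G$)
$y{\left(w \right)} = 7 w \left(10 + w\right)$ ($y{\left(w \right)} = 7 w \left(w + 10\right) = 7 w \left(10 + w\right)$)
$\left(-3 - 10\right) y{\left(5 \right)} = \left(-3 - 10\right) 7 \cdot 5 \left(10 + 5\right) = - 13 \cdot 7 \cdot 5 \cdot 15 = \left(-13\right) 525 = -6825$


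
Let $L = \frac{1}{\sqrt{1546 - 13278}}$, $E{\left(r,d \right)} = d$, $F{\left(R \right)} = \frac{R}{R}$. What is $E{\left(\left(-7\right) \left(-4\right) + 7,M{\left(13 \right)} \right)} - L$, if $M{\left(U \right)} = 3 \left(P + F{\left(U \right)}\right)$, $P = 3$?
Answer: $12 + \frac{i \sqrt{2933}}{5866} \approx 12.0 + 0.0092324 i$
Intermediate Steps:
$F{\left(R \right)} = 1$
$M{\left(U \right)} = 12$ ($M{\left(U \right)} = 3 \left(3 + 1\right) = 3 \cdot 4 = 12$)
$L = - \frac{i \sqrt{2933}}{5866}$ ($L = \frac{1}{\sqrt{-11732}} = \frac{1}{2 i \sqrt{2933}} = - \frac{i \sqrt{2933}}{5866} \approx - 0.0092324 i$)
$E{\left(\left(-7\right) \left(-4\right) + 7,M{\left(13 \right)} \right)} - L = 12 - - \frac{i \sqrt{2933}}{5866} = 12 + \frac{i \sqrt{2933}}{5866}$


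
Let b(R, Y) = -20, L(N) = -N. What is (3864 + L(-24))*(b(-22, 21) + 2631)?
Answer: 10151568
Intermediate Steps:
(3864 + L(-24))*(b(-22, 21) + 2631) = (3864 - 1*(-24))*(-20 + 2631) = (3864 + 24)*2611 = 3888*2611 = 10151568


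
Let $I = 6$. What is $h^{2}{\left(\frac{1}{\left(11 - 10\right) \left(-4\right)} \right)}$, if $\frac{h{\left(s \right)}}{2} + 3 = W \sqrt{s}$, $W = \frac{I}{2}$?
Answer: $27 - 36 i \approx 27.0 - 36.0 i$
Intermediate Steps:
$W = 3$ ($W = \frac{6}{2} = 6 \cdot \frac{1}{2} = 3$)
$h{\left(s \right)} = -6 + 6 \sqrt{s}$ ($h{\left(s \right)} = -6 + 2 \cdot 3 \sqrt{s} = -6 + 6 \sqrt{s}$)
$h^{2}{\left(\frac{1}{\left(11 - 10\right) \left(-4\right)} \right)} = \left(-6 + 6 \sqrt{\frac{1}{\left(11 - 10\right) \left(-4\right)}}\right)^{2} = \left(-6 + 6 \sqrt{1^{-1} \left(- \frac{1}{4}\right)}\right)^{2} = \left(-6 + 6 \sqrt{1 \left(- \frac{1}{4}\right)}\right)^{2} = \left(-6 + 6 \sqrt{- \frac{1}{4}}\right)^{2} = \left(-6 + 6 \frac{i}{2}\right)^{2} = \left(-6 + 3 i\right)^{2}$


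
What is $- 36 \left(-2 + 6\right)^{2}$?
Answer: $-576$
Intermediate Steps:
$- 36 \left(-2 + 6\right)^{2} = - 36 \cdot 4^{2} = \left(-36\right) 16 = -576$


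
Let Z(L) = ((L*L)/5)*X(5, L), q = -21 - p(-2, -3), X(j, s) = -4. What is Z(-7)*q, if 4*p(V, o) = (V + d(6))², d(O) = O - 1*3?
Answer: 833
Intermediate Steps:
d(O) = -3 + O (d(O) = O - 3 = -3 + O)
p(V, o) = (3 + V)²/4 (p(V, o) = (V + (-3 + 6))²/4 = (V + 3)²/4 = (3 + V)²/4)
q = -85/4 (q = -21 - (3 - 2)²/4 = -21 - 1²/4 = -21 - 1/4 = -21 - 1*¼ = -21 - ¼ = -85/4 ≈ -21.250)
Z(L) = -4*L²/5 (Z(L) = ((L*L)/5)*(-4) = (L²*(⅕))*(-4) = (L²/5)*(-4) = -4*L²/5)
Z(-7)*q = -⅘*(-7)²*(-85/4) = -⅘*49*(-85/4) = -196/5*(-85/4) = 833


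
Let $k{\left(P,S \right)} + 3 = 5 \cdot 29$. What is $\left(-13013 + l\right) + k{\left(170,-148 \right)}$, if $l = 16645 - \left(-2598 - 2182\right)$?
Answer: $8554$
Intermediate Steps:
$k{\left(P,S \right)} = 142$ ($k{\left(P,S \right)} = -3 + 5 \cdot 29 = -3 + 145 = 142$)
$l = 21425$ ($l = 16645 - \left(-2598 - 2182\right) = 16645 - -4780 = 16645 + 4780 = 21425$)
$\left(-13013 + l\right) + k{\left(170,-148 \right)} = \left(-13013 + 21425\right) + 142 = 8412 + 142 = 8554$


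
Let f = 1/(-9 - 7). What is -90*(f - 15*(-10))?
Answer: -107955/8 ≈ -13494.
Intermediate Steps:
f = -1/16 (f = 1/(-16) = -1/16 ≈ -0.062500)
-90*(f - 15*(-10)) = -90*(-1/16 - 15*(-10)) = -90*(-1/16 + 150) = -90*2399/16 = -107955/8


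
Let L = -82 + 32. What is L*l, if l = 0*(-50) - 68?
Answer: 3400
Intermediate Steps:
L = -50
l = -68 (l = 0 - 68 = -68)
L*l = -50*(-68) = 3400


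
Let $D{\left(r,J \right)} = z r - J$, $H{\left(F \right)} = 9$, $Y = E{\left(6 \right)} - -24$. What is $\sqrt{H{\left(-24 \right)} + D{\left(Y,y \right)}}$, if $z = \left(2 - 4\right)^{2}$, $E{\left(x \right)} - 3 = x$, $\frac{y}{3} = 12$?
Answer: $\sqrt{105} \approx 10.247$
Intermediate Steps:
$y = 36$ ($y = 3 \cdot 12 = 36$)
$E{\left(x \right)} = 3 + x$
$z = 4$ ($z = \left(-2\right)^{2} = 4$)
$Y = 33$ ($Y = \left(3 + 6\right) - -24 = 9 + 24 = 33$)
$D{\left(r,J \right)} = - J + 4 r$ ($D{\left(r,J \right)} = 4 r - J = - J + 4 r$)
$\sqrt{H{\left(-24 \right)} + D{\left(Y,y \right)}} = \sqrt{9 + \left(\left(-1\right) 36 + 4 \cdot 33\right)} = \sqrt{9 + \left(-36 + 132\right)} = \sqrt{9 + 96} = \sqrt{105}$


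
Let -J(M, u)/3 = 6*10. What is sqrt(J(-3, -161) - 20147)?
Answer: I*sqrt(20327) ≈ 142.57*I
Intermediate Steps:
J(M, u) = -180 (J(M, u) = -18*10 = -3*60 = -180)
sqrt(J(-3, -161) - 20147) = sqrt(-180 - 20147) = sqrt(-20327) = I*sqrt(20327)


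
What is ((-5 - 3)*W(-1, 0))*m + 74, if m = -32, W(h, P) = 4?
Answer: 1098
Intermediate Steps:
((-5 - 3)*W(-1, 0))*m + 74 = ((-5 - 3)*4)*(-32) + 74 = -8*4*(-32) + 74 = -32*(-32) + 74 = 1024 + 74 = 1098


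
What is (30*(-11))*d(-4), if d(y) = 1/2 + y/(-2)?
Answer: -825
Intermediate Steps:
d(y) = ½ - y/2 (d(y) = 1*(½) + y*(-½) = ½ - y/2)
(30*(-11))*d(-4) = (30*(-11))*(½ - ½*(-4)) = -330*(½ + 2) = -330*5/2 = -825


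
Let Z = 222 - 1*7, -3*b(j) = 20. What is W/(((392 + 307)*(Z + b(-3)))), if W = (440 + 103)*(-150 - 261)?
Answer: -223173/145625 ≈ -1.5325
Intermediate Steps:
b(j) = -20/3 (b(j) = -⅓*20 = -20/3)
Z = 215 (Z = 222 - 7 = 215)
W = -223173 (W = 543*(-411) = -223173)
W/(((392 + 307)*(Z + b(-3)))) = -223173*1/((215 - 20/3)*(392 + 307)) = -223173/(699*(625/3)) = -223173/145625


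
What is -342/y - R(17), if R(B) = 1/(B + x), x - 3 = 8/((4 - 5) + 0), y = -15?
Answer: 1363/60 ≈ 22.717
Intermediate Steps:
x = -5 (x = 3 + 8/((4 - 5) + 0) = 3 + 8/(-1 + 0) = 3 + 8/(-1) = 3 + 8*(-1) = 3 - 8 = -5)
R(B) = 1/(-5 + B) (R(B) = 1/(B - 5) = 1/(-5 + B))
-342/y - R(17) = -342/(-15) - 1/(-5 + 17) = -342*(-1/15) - 1/12 = 114/5 - 1*1/12 = 114/5 - 1/12 = 1363/60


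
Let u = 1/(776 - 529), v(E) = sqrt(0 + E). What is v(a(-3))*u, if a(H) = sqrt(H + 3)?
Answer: 0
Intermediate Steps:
a(H) = sqrt(3 + H)
v(E) = sqrt(E)
u = 1/247 ≈ 0.0040486
v(a(-3))*u = sqrt(sqrt(3 - 3))*(1/247) = sqrt(sqrt(0))*(1/247) = sqrt(0)*(1/247) = 0*(1/247) = 0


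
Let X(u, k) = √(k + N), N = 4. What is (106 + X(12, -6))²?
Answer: (106 + I*√2)² ≈ 11234.0 + 299.81*I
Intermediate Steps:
X(u, k) = √(4 + k) (X(u, k) = √(k + 4) = √(4 + k))
(106 + X(12, -6))² = (106 + √(4 - 6))² = (106 + √(-2))² = (106 + I*√2)²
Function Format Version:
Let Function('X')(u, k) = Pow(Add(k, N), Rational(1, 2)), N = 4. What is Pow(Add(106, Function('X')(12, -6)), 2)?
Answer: Pow(Add(106, Mul(I, Pow(2, Rational(1, 2)))), 2) ≈ Add(11234., Mul(299.81, I))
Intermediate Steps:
Function('X')(u, k) = Pow(Add(4, k), Rational(1, 2)) (Function('X')(u, k) = Pow(Add(k, 4), Rational(1, 2)) = Pow(Add(4, k), Rational(1, 2)))
Pow(Add(106, Function('X')(12, -6)), 2) = Pow(Add(106, Pow(Add(4, -6), Rational(1, 2))), 2) = Pow(Add(106, Pow(-2, Rational(1, 2))), 2) = Pow(Add(106, Mul(I, Pow(2, Rational(1, 2)))), 2)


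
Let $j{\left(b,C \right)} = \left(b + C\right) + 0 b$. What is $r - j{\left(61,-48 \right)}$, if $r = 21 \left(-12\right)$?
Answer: $-265$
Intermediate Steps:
$r = -252$
$j{\left(b,C \right)} = C + b$ ($j{\left(b,C \right)} = \left(C + b\right) + 0 = C + b$)
$r - j{\left(61,-48 \right)} = -252 - \left(-48 + 61\right) = -252 - 13 = -265$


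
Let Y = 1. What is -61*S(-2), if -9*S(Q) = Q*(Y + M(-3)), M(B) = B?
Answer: 244/9 ≈ 27.111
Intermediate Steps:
S(Q) = 2*Q/9 (S(Q) = -Q*(1 - 3)/9 = -Q*(-2)/9 = -(-2)*Q/9 = 2*Q/9)
-61*S(-2) = -122*(-2)/9 = -61*(-4/9) = 244/9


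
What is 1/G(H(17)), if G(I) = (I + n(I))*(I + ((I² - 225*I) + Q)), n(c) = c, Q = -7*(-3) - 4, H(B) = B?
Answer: -1/119068 ≈ -8.3986e-6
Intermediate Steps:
Q = 17 (Q = 21 - 4 = 17)
G(I) = 2*I*(17 + I² - 224*I) (G(I) = (I + I)*(I + ((I² - 225*I) + 17)) = (2*I)*(I + (17 + I² - 225*I)) = (2*I)*(17 + I² - 224*I) = 2*I*(17 + I² - 224*I))
1/G(H(17)) = 1/(2*17*(17 + 17² - 224*17)) = 1/(2*17*(17 + 289 - 3808)) = 1/(2*17*(-3502)) = 1/(-119068) = -1/119068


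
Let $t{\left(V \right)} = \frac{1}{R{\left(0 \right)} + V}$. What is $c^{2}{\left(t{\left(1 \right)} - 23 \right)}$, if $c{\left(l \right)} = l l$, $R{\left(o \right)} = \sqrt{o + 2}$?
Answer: $338692 - 55488 \sqrt{2} \approx 2.6022 \cdot 10^{5}$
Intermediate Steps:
$R{\left(o \right)} = \sqrt{2 + o}$
$t{\left(V \right)} = \frac{1}{V + \sqrt{2}}$ ($t{\left(V \right)} = \frac{1}{\sqrt{2 + 0} + V} = \frac{1}{\sqrt{2} + V} = \frac{1}{V + \sqrt{2}}$)
$c{\left(l \right)} = l^{2}$
$c^{2}{\left(t{\left(1 \right)} - 23 \right)} = \left(\left(\frac{1}{1 + \sqrt{2}} - 23\right)^{2}\right)^{2} = \left(\left(-23 + \frac{1}{1 + \sqrt{2}}\right)^{2}\right)^{2} = \left(-23 + \frac{1}{1 + \sqrt{2}}\right)^{4}$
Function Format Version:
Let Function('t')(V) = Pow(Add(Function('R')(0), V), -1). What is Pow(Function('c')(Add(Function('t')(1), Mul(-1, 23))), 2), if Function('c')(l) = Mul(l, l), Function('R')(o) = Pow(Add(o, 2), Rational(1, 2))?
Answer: Add(338692, Mul(-55488, Pow(2, Rational(1, 2)))) ≈ 2.6022e+5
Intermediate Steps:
Function('R')(o) = Pow(Add(2, o), Rational(1, 2))
Function('t')(V) = Pow(Add(V, Pow(2, Rational(1, 2))), -1) (Function('t')(V) = Pow(Add(Pow(Add(2, 0), Rational(1, 2)), V), -1) = Pow(Add(Pow(2, Rational(1, 2)), V), -1) = Pow(Add(V, Pow(2, Rational(1, 2))), -1))
Function('c')(l) = Pow(l, 2)
Pow(Function('c')(Add(Function('t')(1), Mul(-1, 23))), 2) = Pow(Pow(Add(Pow(Add(1, Pow(2, Rational(1, 2))), -1), Mul(-1, 23)), 2), 2) = Pow(Pow(Add(Pow(Add(1, Pow(2, Rational(1, 2))), -1), -23), 2), 2) = Pow(Pow(Add(-23, Pow(Add(1, Pow(2, Rational(1, 2))), -1)), 2), 2) = Pow(Add(-23, Pow(Add(1, Pow(2, Rational(1, 2))), -1)), 4)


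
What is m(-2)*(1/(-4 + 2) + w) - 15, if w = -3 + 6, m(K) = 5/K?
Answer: -85/4 ≈ -21.250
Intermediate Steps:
w = 3
m(-2)*(1/(-4 + 2) + w) - 15 = (5/(-2))*(1/(-4 + 2) + 3) - 15 = (5*(-½))*(1/(-2) + 3) - 15 = -5*(-½ + 3)/2 - 15 = -5/2*5/2 - 15 = -25/4 - 15 = -85/4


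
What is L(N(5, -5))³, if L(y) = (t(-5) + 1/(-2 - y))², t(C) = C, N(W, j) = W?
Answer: 2176782336/117649 ≈ 18502.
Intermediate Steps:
L(y) = (-5 + 1/(-2 - y))²
L(N(5, -5))³ = ((11 + 5*5)²/(2 + 5)²)³ = ((11 + 25)²/7²)³ = ((1/49)*36²)³ = ((1/49)*1296)³ = (1296/49)³ = 2176782336/117649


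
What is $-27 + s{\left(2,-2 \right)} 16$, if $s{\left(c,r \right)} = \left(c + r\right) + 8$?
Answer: $101$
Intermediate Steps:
$s{\left(c,r \right)} = 8 + c + r$
$-27 + s{\left(2,-2 \right)} 16 = -27 + \left(8 + 2 - 2\right) 16 = -27 + 8 \cdot 16 = -27 + 128 = 101$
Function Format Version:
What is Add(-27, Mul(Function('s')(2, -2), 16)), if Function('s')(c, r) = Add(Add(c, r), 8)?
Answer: 101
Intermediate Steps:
Function('s')(c, r) = Add(8, c, r)
Add(-27, Mul(Function('s')(2, -2), 16)) = Add(-27, Mul(Add(8, 2, -2), 16)) = Add(-27, Mul(8, 16)) = Add(-27, 128) = 101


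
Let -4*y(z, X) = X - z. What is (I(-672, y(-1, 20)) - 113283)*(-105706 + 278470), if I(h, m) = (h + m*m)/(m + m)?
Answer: -39121241643/2 ≈ -1.9561e+10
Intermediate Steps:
y(z, X) = -X/4 + z/4 (y(z, X) = -(X - z)/4 = -X/4 + z/4)
I(h, m) = (h + m²)/(2*m) (I(h, m) = (h + m²)/((2*m)) = (h + m²)*(1/(2*m)) = (h + m²)/(2*m))
(I(-672, y(-1, 20)) - 113283)*(-105706 + 278470) = ((-672 + (-¼*20 + (¼)*(-1))²)/(2*(-¼*20 + (¼)*(-1))) - 113283)*(-105706 + 278470) = ((-672 + (-5 - ¼)²)/(2*(-5 - ¼)) - 113283)*172764 = ((-672 + (-21/4)²)/(2*(-21/4)) - 113283)*172764 = ((½)*(-4/21)*(-672 + 441/16) - 113283)*172764 = ((½)*(-4/21)*(-10311/16) - 113283)*172764 = (491/8 - 113283)*172764 = -905773/8*172764 = -39121241643/2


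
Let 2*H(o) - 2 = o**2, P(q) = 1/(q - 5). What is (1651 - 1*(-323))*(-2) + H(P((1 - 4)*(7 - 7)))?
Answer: -197349/50 ≈ -3947.0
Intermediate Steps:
P(q) = 1/(-5 + q)
H(o) = 1 + o**2/2
(1651 - 1*(-323))*(-2) + H(P((1 - 4)*(7 - 7))) = (1651 - 1*(-323))*(-2) + (1 + (1/(-5 + (1 - 4)*(7 - 7)))**2/2) = (1651 + 323)*(-2) + (1 + (1/(-5 - 3*0))**2/2) = 1974*(-2) + (1 + (1/(-5 + 0))**2/2) = -3948 + (1 + (1/(-5))**2/2) = -3948 + (1 + (-1/5)**2/2) = -3948 + (1 + (1/2)*(1/25)) = -3948 + (1 + 1/50) = -3948 + 51/50 = -197349/50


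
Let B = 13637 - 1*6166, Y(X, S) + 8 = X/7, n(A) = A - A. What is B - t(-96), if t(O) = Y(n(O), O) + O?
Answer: 7575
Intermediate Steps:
n(A) = 0
Y(X, S) = -8 + X/7
t(O) = -8 + O (t(O) = (-8 + (⅐)*0) + O = (-8 + 0) + O = -8 + O)
B = 7471 (B = 13637 - 6166 = 7471)
B - t(-96) = 7471 - (-8 - 96) = 7471 - 1*(-104) = 7471 + 104 = 7575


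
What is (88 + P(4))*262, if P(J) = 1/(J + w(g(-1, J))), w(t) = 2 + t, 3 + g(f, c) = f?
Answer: 23187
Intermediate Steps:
g(f, c) = -3 + f
P(J) = 1/(-2 + J) (P(J) = 1/(J + (2 + (-3 - 1))) = 1/(J + (2 - 4)) = 1/(J - 2) = 1/(-2 + J))
(88 + P(4))*262 = (88 + 1/(-2 + 4))*262 = (88 + 1/2)*262 = (177/2)*262 = 23187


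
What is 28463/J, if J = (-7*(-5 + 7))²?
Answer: 28463/196 ≈ 145.22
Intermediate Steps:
J = 196 (J = (-7*2)² = (-14)² = 196)
28463/J = 28463/196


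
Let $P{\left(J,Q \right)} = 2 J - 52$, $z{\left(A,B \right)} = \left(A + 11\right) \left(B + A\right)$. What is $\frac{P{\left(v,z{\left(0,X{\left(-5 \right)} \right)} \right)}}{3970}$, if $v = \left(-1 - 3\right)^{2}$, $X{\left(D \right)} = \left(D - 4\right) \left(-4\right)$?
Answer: $- \frac{2}{397} \approx -0.0050378$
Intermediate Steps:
$X{\left(D \right)} = 16 - 4 D$ ($X{\left(D \right)} = \left(-4 + D\right) \left(-4\right) = 16 - 4 D$)
$v = 16$ ($v = \left(-4\right)^{2} = 16$)
$z{\left(A,B \right)} = \left(11 + A\right) \left(A + B\right)$
$P{\left(J,Q \right)} = -52 + 2 J$
$\frac{P{\left(v,z{\left(0,X{\left(-5 \right)} \right)} \right)}}{3970} = \frac{-52 + 2 \cdot 16}{3970} = \left(-52 + 32\right) \frac{1}{3970} = \left(-20\right) \frac{1}{3970} = - \frac{2}{397}$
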